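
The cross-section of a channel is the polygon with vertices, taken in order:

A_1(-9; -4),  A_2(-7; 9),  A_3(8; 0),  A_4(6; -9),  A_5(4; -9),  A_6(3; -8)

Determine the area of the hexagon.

180

Apply Gauss's area formula: 2A = Σ (x_i·y_{i+1} − x_{i+1}·y_i), indices taken mod 6.
Σ = (-109) + (-72) + (-72) + (-18) + (-5) + (-84) = -360
Area = |Σ|/2 = 180.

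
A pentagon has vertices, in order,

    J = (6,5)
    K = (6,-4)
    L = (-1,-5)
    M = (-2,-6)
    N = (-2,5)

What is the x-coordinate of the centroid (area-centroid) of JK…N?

439/231

Apply Gauss's area formula. First the cross-terms c_i = x_i·y_{i+1} − x_{i+1}·y_i:
  -54, -34, -4, -22, -40  ⇒  2A = -154, A = -77.
Then Σ (x_i + x_{i+1})·c_i = -878, so x̄ = -878 / (6·(-77)) = 439/231.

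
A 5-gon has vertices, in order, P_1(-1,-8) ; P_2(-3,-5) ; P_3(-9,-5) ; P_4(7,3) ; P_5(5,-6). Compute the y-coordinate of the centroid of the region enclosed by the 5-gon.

Apply the surveyor's formula. First the cross-terms c_i = x_i·y_{i+1} − x_{i+1}·y_i:
  -19, -30, 8, -57, -46  ⇒  2A = -144, A = -72.
Then Σ (y_i + y_{i+1})·c_i = 1346, so ȳ = 1346 / (6·(-72)) = -673/216.

-673/216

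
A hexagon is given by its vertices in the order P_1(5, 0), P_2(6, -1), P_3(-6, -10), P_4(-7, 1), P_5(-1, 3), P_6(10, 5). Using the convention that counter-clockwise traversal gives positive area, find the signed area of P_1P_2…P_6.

Cross-terms: -5, -66, -76, -20, -35, -25  ⇒  Σ = -227
Signed area = Σ/2 = -113.5 (negative ⇒ clockwise traversal).

-113.5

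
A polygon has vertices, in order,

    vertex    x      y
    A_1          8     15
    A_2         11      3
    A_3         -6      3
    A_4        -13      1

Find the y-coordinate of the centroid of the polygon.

1337/195

Apply Gauss's area formula. First the cross-terms c_i = x_i·y_{i+1} − x_{i+1}·y_i:
  -141, 51, 33, -203  ⇒  2A = -260, A = -130.
Then Σ (y_i + y_{i+1})·c_i = -5348, so ȳ = -5348 / (6·(-130)) = 1337/195.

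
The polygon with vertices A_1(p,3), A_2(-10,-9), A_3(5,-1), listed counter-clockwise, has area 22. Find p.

7

Write out the shoelace sum; only the two edges meeting at A_1 involve p:
2·Area = [(5·3 − p·(-1)) + (p·(-9) − (-10)·3)] + 55
       = -8·p + 100 = 44
⇒ p = 7.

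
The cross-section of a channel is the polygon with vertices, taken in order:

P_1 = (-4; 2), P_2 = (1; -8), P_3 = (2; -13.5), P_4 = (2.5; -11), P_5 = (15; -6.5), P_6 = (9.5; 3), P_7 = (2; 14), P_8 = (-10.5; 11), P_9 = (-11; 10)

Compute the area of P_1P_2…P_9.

314.875

Apply Gauss's area formula: 2A = Σ (x_i·y_{i+1} − x_{i+1}·y_i), indices taken mod 9.
Cross-terms: 30, 2.5, 11.75, 148.75, 106.75, 127, 169, 16, 18  ⇒  Σ = 629.75
Area = |Σ|/2 = 314.875.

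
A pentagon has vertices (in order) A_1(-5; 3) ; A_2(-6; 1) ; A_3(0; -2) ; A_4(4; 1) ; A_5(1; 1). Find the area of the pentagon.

22

Apply the shoelace formula: 2A = Σ (x_i·y_{i+1} − x_{i+1}·y_i), indices taken mod 5.
Cross-terms: 13, 12, 8, 3, 8  ⇒  Σ = 44
Area = |Σ|/2 = 22.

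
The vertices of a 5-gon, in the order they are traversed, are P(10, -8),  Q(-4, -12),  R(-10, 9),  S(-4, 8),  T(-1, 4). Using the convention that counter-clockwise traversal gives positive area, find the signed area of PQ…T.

Apply the shoelace (surveyor's) formula: 2A = Σ (x_i·y_{i+1} − x_{i+1}·y_i), indices taken mod 5.
Σ = (-152) + (-156) + (-44) + (-8) + (-32) = -392
Signed area = Σ/2 = -196 (negative ⇒ clockwise traversal).

-196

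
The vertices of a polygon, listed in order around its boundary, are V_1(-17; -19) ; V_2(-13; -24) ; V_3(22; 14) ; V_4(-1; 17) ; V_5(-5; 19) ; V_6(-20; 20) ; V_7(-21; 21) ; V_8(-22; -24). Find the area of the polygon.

1108.5

Cross-terms: 161, 346, 388, 66, 280, 0, 966, 10  ⇒  Σ = 2217
Area = |Σ|/2 = 1108.5.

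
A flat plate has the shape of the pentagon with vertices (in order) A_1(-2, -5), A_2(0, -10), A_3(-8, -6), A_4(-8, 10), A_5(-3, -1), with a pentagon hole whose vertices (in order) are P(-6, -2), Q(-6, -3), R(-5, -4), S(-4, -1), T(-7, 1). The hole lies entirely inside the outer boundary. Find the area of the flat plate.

Outer boundary:
Apply the shoelace (surveyor's) formula: 2A = Σ (x_i·y_{i+1} − x_{i+1}·y_i), indices taken mod 5.
Cross-terms: 20, -80, -128, 38, 13  ⇒  Σ = -137
Area = |Σ|/2 = 68.5.
Hole:
Apply Gauss's area formula: 2A = Σ (x_i·y_{i+1} − x_{i+1}·y_i), indices taken mod 5.
P→Q: (-6)(-3) − (-6)(-2) = 6
Q→R: (-6)(-4) − (-5)(-3) = 9
R→S: (-5)(-1) − (-4)(-4) = -11
S→T: (-4)(1) − (-7)(-1) = -11
T→P: (-7)(-2) − (-6)(1) = 20
Σ = 13
Area = |Σ|/2 = 6.5.
Net area = 68.5 − 6.5 = 62.

62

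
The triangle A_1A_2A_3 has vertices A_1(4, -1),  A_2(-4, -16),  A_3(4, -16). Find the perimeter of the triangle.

40

|A_1A_2| = √((-8)² + (-15)²) = √289 = 17
|A_2A_3| = √((8)² + (0)²) = √64 = 8
|A_3A_1| = √((0)² + (15)²) = √225 = 15
Perimeter = 17 + 8 + 15 = 40.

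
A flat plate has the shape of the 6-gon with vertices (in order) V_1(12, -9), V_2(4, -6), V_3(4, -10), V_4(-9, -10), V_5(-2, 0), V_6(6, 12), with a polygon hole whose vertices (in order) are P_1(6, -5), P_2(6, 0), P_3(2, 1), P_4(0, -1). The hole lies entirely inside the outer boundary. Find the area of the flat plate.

Outer boundary:
Σ = (-36) + (-16) + (-130) + (-20) + (-24) + (-198) = -424
Area = |Σ|/2 = 212.
Hole:
Cross-terms: 30, 6, -2, 6  ⇒  Σ = 40
Area = |Σ|/2 = 20.
Net area = 212 − 20 = 192.

192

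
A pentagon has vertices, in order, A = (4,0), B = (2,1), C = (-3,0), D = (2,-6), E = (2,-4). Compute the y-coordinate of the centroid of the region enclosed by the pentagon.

-41/27

Apply the shoelace (surveyor's) formula. First the cross-terms c_i = x_i·y_{i+1} − x_{i+1}·y_i:
  4, 3, 18, 4, 16  ⇒  2A = 45, A = 22.5.
Then Σ (y_i + y_{i+1})·c_i = -205, so ȳ = -205 / (6·22.5) = -41/27.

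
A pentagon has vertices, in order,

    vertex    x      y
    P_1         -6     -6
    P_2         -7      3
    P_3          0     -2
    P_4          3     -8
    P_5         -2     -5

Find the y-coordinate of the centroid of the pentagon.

-245/89

Apply the surveyor's formula. First the cross-terms c_i = x_i·y_{i+1} − x_{i+1}·y_i:
  -60, 14, 6, -31, -18  ⇒  2A = -89, A = -44.5.
Then Σ (y_i + y_{i+1})·c_i = 735, so ȳ = 735 / (6·(-44.5)) = -245/89.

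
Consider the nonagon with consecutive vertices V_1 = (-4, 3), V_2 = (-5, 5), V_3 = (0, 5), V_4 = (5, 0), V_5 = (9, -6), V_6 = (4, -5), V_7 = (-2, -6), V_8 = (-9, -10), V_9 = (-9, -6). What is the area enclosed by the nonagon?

130.5

Apply the shoelace formula: 2A = Σ (x_i·y_{i+1} − x_{i+1}·y_i), indices taken mod 9.
Σ = (-5) + (-25) + (-25) + (-30) + (-21) + (-34) + (-34) + (-36) + (-51) = -261
Area = |Σ|/2 = 130.5.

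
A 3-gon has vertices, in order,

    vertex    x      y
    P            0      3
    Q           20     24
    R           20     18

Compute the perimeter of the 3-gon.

|PQ| = √((20)² + (21)²) = √841 = 29
|QR| = √((0)² + (-6)²) = √36 = 6
|RP| = √((-20)² + (-15)²) = √625 = 25
Perimeter = 29 + 6 + 25 = 60.

60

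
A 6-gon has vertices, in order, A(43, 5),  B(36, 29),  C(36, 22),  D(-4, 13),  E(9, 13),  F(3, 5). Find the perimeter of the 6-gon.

136

|AB| = √((-7)² + (24)²) = √625 = 25
|BC| = √((0)² + (-7)²) = √49 = 7
|CD| = √((-40)² + (-9)²) = √1681 = 41
|DE| = √((13)² + (0)²) = √169 = 13
|EF| = √((-6)² + (-8)²) = √100 = 10
|FA| = √((40)² + (0)²) = √1600 = 40
Perimeter = 25 + 7 + 41 + 13 + 10 + 40 = 136.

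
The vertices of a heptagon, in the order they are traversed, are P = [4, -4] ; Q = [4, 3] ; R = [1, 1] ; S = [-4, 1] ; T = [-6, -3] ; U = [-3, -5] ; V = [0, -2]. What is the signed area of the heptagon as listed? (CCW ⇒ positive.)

Σ = (28) + (1) + (5) + (18) + (21) + (6) + (8) = 87
Signed area = Σ/2 = 43.5 (positive ⇒ counter-clockwise traversal).

43.5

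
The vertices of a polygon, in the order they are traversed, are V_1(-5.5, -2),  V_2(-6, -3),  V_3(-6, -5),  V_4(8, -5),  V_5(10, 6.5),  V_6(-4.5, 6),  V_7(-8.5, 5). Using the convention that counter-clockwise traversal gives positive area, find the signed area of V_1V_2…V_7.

Apply Gauss's area formula: 2A = Σ (x_i·y_{i+1} − x_{i+1}·y_i), indices taken mod 7.
Σ = (4.5) + (12) + (70) + (102) + (89.25) + (28.5) + (44.5) = 350.75
Signed area = Σ/2 = 175.375 (positive ⇒ counter-clockwise traversal).

175.375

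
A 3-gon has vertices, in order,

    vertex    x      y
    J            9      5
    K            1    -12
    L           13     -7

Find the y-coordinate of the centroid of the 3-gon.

Apply the surveyor's formula. First the cross-terms c_i = x_i·y_{i+1} − x_{i+1}·y_i:
  -113, 149, 128  ⇒  2A = 164, A = 82.
Then Σ (y_i + y_{i+1})·c_i = -2296, so ȳ = -2296 / (6·82) = -14/3.

-14/3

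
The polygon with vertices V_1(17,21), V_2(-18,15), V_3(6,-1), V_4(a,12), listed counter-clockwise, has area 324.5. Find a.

The doubled signed area Σ (x_i y_{i+1} − x_{i+1} y_i) is linear in a.
With a=0 it equals 429; the coefficient of a is 22 (from the two edges through V_4).
So 22·a + 429 = 2·324.5 = 649 ⇒ a = 10.

10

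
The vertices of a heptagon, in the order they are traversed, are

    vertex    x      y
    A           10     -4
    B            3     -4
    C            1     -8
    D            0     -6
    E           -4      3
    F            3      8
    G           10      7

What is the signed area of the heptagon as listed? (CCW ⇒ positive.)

Apply the shoelace (surveyor's) formula: 2A = Σ (x_i·y_{i+1} − x_{i+1}·y_i), indices taken mod 7.
Σ = (-28) + (-20) + (-6) + (-24) + (-41) + (-59) + (-110) = -288
Signed area = Σ/2 = -144 (negative ⇒ clockwise traversal).

-144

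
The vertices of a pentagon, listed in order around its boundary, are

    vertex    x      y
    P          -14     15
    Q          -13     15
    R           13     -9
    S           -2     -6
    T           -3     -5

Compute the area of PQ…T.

156

Apply the shoelace formula: 2A = Σ (x_i·y_{i+1} − x_{i+1}·y_i), indices taken mod 5.
Σ = (-15) + (-78) + (-96) + (-8) + (-115) = -312
Area = |Σ|/2 = 156.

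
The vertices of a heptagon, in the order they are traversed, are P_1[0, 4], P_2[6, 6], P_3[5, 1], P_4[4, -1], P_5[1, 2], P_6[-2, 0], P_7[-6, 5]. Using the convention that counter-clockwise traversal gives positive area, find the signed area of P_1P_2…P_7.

-39

Apply Gauss's area formula: 2A = Σ (x_i·y_{i+1} − x_{i+1}·y_i), indices taken mod 7.
Σ = (-24) + (-24) + (-9) + (9) + (4) + (-10) + (-24) = -78
Signed area = Σ/2 = -39 (negative ⇒ clockwise traversal).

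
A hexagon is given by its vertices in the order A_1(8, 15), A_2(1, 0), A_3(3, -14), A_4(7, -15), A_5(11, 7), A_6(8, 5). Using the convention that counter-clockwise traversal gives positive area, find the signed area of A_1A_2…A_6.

158.5

Apply the surveyor's formula: 2A = Σ (x_i·y_{i+1} − x_{i+1}·y_i), indices taken mod 6.
Σ = (-15) + (-14) + (53) + (214) + (-1) + (80) = 317
Signed area = Σ/2 = 158.5 (positive ⇒ counter-clockwise traversal).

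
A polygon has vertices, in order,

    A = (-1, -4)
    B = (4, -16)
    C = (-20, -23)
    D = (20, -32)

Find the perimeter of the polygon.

114

|AB| = √((5)² + (-12)²) = √169 = 13
|BC| = √((-24)² + (-7)²) = √625 = 25
|CD| = √((40)² + (-9)²) = √1681 = 41
|DA| = √((-21)² + (28)²) = √1225 = 35
Perimeter = 13 + 25 + 41 + 35 = 114.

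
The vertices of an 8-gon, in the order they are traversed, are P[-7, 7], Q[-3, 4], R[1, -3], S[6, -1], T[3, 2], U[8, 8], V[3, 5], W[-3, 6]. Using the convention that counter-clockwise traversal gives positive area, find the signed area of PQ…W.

54

P→Q: (-7)(4) − (-3)(7) = -7
Q→R: (-3)(-3) − (1)(4) = 5
R→S: (1)(-1) − (6)(-3) = 17
S→T: (6)(2) − (3)(-1) = 15
T→U: (3)(8) − (8)(2) = 8
U→V: (8)(5) − (3)(8) = 16
V→W: (3)(6) − (-3)(5) = 33
W→P: (-3)(7) − (-7)(6) = 21
Σ = 108
Signed area = Σ/2 = 54 (positive ⇒ counter-clockwise traversal).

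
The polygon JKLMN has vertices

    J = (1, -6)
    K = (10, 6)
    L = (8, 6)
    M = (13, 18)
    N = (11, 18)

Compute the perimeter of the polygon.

58

|JK| = √((9)² + (12)²) = √225 = 15
|KL| = √((-2)² + (0)²) = √4 = 2
|LM| = √((5)² + (12)²) = √169 = 13
|MN| = √((-2)² + (0)²) = √4 = 2
|NJ| = √((-10)² + (-24)²) = √676 = 26
Perimeter = 15 + 2 + 13 + 2 + 26 = 58.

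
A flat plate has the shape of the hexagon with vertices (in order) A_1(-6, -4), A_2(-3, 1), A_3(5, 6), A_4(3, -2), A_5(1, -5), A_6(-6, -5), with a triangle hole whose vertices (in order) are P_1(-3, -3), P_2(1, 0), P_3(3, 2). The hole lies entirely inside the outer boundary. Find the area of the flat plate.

60.5

Outer boundary:
Σ = (-18) + (-23) + (-28) + (-13) + (-35) + (-6) = -123
Area = |Σ|/2 = 61.5.
Hole:
Apply the shoelace formula: 2A = Σ (x_i·y_{i+1} − x_{i+1}·y_i), indices taken mod 3.
P_1→P_2: (-3)(0) − (1)(-3) = 3
P_2→P_3: (1)(2) − (3)(0) = 2
P_3→P_1: (3)(-3) − (-3)(2) = -3
Σ = 2
Area = |Σ|/2 = 1.
Net area = 61.5 − 1 = 60.5.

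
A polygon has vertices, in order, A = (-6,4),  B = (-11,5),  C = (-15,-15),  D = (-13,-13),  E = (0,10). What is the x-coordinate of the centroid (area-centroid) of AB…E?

Apply the shoelace formula. First the cross-terms c_i = x_i·y_{i+1} − x_{i+1}·y_i:
  14, 240, 0, -130, 60  ⇒  2A = 184, A = 92.
Then Σ (x_i + x_{i+1})·c_i = -5148, so x̄ = -5148 / (6·92) = -429/46.

-429/46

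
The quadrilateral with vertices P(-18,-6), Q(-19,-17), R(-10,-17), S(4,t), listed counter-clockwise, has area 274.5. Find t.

The doubled signed area Σ (x_i y_{i+1} − x_{i+1} y_i) is linear in t.
With t=0 it equals 389; the coefficient of t is 8 (from the two edges through S).
So 8·t + 389 = 2·274.5 = 549 ⇒ t = 20.

20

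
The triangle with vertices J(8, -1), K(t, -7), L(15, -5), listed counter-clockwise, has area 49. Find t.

Write out the shoelace sum; only the two edges meeting at K involve t:
2·Area = [(8·(-7) − t·(-1)) + (t·(-5) − 15·(-7))] + 25
       = -4·t + 74 = 98
⇒ t = -6.

-6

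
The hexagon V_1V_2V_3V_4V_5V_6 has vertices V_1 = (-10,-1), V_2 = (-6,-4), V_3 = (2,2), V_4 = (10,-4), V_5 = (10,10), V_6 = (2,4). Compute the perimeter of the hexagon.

|V_1V_2| = √((4)² + (-3)²) = √25 = 5
|V_2V_3| = √((8)² + (6)²) = √100 = 10
|V_3V_4| = √((8)² + (-6)²) = √100 = 10
|V_4V_5| = √((0)² + (14)²) = √196 = 14
|V_5V_6| = √((-8)² + (-6)²) = √100 = 10
|V_6V_1| = √((-12)² + (-5)²) = √169 = 13
Perimeter = 5 + 10 + 10 + 14 + 10 + 13 = 62.

62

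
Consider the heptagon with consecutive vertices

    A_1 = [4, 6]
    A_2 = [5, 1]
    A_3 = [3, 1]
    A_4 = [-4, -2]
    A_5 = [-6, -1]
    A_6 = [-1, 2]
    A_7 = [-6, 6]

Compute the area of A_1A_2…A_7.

Cross-terms: -26, 2, -2, -8, -13, 6, -60  ⇒  Σ = -101
Area = |Σ|/2 = 50.5.

50.5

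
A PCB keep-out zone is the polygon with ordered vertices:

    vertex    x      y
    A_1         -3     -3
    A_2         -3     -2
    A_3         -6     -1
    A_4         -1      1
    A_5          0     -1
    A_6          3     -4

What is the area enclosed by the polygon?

Σ = (-3) + (-9) + (-7) + (1) + (3) + (-21) = -36
Area = |Σ|/2 = 18.

18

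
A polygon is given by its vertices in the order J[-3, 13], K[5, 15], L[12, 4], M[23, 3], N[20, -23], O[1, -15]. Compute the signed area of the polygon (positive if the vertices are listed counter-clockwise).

-612

Apply the shoelace formula: 2A = Σ (x_i·y_{i+1} − x_{i+1}·y_i), indices taken mod 6.
Cross-terms: -110, -160, -56, -589, -277, -32  ⇒  Σ = -1224
Signed area = Σ/2 = -612 (negative ⇒ clockwise traversal).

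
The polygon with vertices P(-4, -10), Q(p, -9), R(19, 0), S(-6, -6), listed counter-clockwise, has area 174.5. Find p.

The doubled signed area Σ (x_i y_{i+1} − x_{i+1} y_i) is linear in p.
With p=0 it equals 129; the coefficient of p is 10 (from the two edges through Q).
So 10·p + 129 = 2·174.5 = 349 ⇒ p = 22.

22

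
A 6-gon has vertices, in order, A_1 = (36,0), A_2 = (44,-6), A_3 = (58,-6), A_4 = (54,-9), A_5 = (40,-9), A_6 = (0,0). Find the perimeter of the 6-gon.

120

|A_1A_2| = √((8)² + (-6)²) = √100 = 10
|A_2A_3| = √((14)² + (0)²) = √196 = 14
|A_3A_4| = √((-4)² + (-3)²) = √25 = 5
|A_4A_5| = √((-14)² + (0)²) = √196 = 14
|A_5A_6| = √((-40)² + (9)²) = √1681 = 41
|A_6A_1| = √((36)² + (0)²) = √1296 = 36
Perimeter = 10 + 14 + 5 + 14 + 41 + 36 = 120.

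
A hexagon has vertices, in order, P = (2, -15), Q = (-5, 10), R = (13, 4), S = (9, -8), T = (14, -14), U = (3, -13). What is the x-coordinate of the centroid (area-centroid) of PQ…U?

1152/259

Apply the surveyor's formula. First the cross-terms c_i = x_i·y_{i+1} − x_{i+1}·y_i:
  -55, -150, -140, -14, -140, -19  ⇒  2A = -518, A = -259.
Then Σ (x_i + x_{i+1})·c_i = -6912, so x̄ = -6912 / (6·(-259)) = 1152/259.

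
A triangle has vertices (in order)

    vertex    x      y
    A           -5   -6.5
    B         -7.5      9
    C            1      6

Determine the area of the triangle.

Σ = (-93.75) + (-54) + (23.5) = -124.25
Area = |Σ|/2 = 62.125.

62.125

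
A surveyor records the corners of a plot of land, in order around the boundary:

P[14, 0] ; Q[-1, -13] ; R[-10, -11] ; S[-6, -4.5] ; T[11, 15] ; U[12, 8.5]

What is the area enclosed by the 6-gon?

284

Apply the surveyor's formula: 2A = Σ (x_i·y_{i+1} − x_{i+1}·y_i), indices taken mod 6.
Cross-terms: -182, -119, -21, -40.5, -86.5, -119  ⇒  Σ = -568
Area = |Σ|/2 = 284.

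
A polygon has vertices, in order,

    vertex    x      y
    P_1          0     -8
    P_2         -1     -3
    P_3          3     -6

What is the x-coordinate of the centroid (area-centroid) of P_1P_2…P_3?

Apply Gauss's area formula. First the cross-terms c_i = x_i·y_{i+1} − x_{i+1}·y_i:
  -8, 15, -24  ⇒  2A = -17, A = -8.5.
Then Σ (x_i + x_{i+1})·c_i = -34, so x̄ = -34 / (6·(-8.5)) = 2/3.

2/3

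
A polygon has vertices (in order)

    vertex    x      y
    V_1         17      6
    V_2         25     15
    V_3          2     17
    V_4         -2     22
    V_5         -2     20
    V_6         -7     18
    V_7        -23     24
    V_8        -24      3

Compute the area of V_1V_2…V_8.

622

Apply Gauss's area formula: 2A = Σ (x_i·y_{i+1} − x_{i+1}·y_i), indices taken mod 8.
Σ = (105) + (395) + (78) + (4) + (104) + (246) + (507) + (-195) = 1244
Area = |Σ|/2 = 622.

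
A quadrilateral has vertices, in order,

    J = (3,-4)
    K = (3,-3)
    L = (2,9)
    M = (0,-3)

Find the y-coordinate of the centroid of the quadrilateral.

2/3

Apply the surveyor's formula. First the cross-terms c_i = x_i·y_{i+1} − x_{i+1}·y_i:
  3, 33, -6, 9  ⇒  2A = 39, A = 19.5.
Then Σ (y_i + y_{i+1})·c_i = 78, so ȳ = 78 / (6·19.5) = 2/3.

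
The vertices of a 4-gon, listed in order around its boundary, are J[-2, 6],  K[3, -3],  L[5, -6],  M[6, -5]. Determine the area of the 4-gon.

11

Σ = (-12) + (-3) + (11) + (26) = 22
Area = |Σ|/2 = 11.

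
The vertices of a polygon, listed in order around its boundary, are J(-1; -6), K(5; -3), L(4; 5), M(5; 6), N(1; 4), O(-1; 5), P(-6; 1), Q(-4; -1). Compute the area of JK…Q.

77

Apply the surveyor's formula: 2A = Σ (x_i·y_{i+1} − x_{i+1}·y_i), indices taken mod 8.
J→K: (-1)(-3) − (5)(-6) = 33
K→L: (5)(5) − (4)(-3) = 37
L→M: (4)(6) − (5)(5) = -1
M→N: (5)(4) − (1)(6) = 14
N→O: (1)(5) − (-1)(4) = 9
O→P: (-1)(1) − (-6)(5) = 29
P→Q: (-6)(-1) − (-4)(1) = 10
Q→J: (-4)(-6) − (-1)(-1) = 23
Σ = 154
Area = |Σ|/2 = 77.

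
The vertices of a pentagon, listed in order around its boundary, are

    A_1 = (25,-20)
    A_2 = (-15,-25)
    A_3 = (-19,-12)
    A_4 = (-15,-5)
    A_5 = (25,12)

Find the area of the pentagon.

1080

Apply the shoelace (surveyor's) formula: 2A = Σ (x_i·y_{i+1} − x_{i+1}·y_i), indices taken mod 5.
Σ = (-925) + (-295) + (-85) + (-55) + (-800) = -2160
Area = |Σ|/2 = 1080.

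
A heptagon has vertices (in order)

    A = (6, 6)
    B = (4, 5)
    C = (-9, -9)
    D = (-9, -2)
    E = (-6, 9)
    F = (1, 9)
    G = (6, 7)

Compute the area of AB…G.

128.5

Apply the surveyor's formula: 2A = Σ (x_i·y_{i+1} − x_{i+1}·y_i), indices taken mod 7.
Σ = (6) + (9) + (-63) + (-93) + (-63) + (-47) + (-6) = -257
Area = |Σ|/2 = 128.5.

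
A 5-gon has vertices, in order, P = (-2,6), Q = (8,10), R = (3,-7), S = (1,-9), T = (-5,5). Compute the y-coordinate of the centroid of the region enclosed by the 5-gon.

Apply the shoelace formula. First the cross-terms c_i = x_i·y_{i+1} − x_{i+1}·y_i:
  -68, -86, -20, -40, -20  ⇒  2A = -234, A = -117.
Then Σ (y_i + y_{i+1})·c_i = -1086, so ȳ = -1086 / (6·(-117)) = 181/117.

181/117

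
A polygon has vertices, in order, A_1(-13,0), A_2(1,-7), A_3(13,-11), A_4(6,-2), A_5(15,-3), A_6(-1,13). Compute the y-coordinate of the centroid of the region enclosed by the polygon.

5/6

Apply the surveyor's formula. First the cross-terms c_i = x_i·y_{i+1} − x_{i+1}·y_i:
  91, 80, 40, 12, 192, 169  ⇒  2A = 584, A = 292.
Then Σ (y_i + y_{i+1})·c_i = 1460, so ȳ = 1460 / (6·292) = 5/6.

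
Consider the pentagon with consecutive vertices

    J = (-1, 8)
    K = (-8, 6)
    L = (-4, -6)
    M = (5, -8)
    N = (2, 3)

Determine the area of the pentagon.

121

Apply the surveyor's formula: 2A = Σ (x_i·y_{i+1} − x_{i+1}·y_i), indices taken mod 5.
Σ = (58) + (72) + (62) + (31) + (19) = 242
Area = |Σ|/2 = 121.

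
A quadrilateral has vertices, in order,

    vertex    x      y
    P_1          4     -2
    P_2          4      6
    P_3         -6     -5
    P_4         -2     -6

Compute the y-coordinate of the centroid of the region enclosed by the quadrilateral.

Apply the surveyor's formula. First the cross-terms c_i = x_i·y_{i+1} − x_{i+1}·y_i:
  32, 16, 26, 28  ⇒  2A = 102, A = 51.
Then Σ (y_i + y_{i+1})·c_i = -366, so ȳ = -366 / (6·51) = -61/51.

-61/51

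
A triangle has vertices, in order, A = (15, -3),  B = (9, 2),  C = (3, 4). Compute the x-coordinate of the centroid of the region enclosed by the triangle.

Apply Gauss's area formula. First the cross-terms c_i = x_i·y_{i+1} − x_{i+1}·y_i:
  57, 30, -69  ⇒  2A = 18, A = 9.
Then Σ (x_i + x_{i+1})·c_i = 486, so x̄ = 486 / (6·9) = 9.

9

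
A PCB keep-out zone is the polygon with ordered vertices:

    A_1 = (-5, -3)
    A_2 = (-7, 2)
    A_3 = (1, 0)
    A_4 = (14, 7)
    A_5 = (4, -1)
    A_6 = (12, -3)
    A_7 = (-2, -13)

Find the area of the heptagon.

A_1→A_2: (-5)(2) − (-7)(-3) = -31
A_2→A_3: (-7)(0) − (1)(2) = -2
A_3→A_4: (1)(7) − (14)(0) = 7
A_4→A_5: (14)(-1) − (4)(7) = -42
A_5→A_6: (4)(-3) − (12)(-1) = 0
A_6→A_7: (12)(-13) − (-2)(-3) = -162
A_7→A_1: (-2)(-3) − (-5)(-13) = -59
Σ = -289
Area = |Σ|/2 = 144.5.

144.5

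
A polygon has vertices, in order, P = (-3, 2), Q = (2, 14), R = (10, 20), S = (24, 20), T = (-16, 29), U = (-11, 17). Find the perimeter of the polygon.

108

|PQ| = √((5)² + (12)²) = √169 = 13
|QR| = √((8)² + (6)²) = √100 = 10
|RS| = √((14)² + (0)²) = √196 = 14
|ST| = √((-40)² + (9)²) = √1681 = 41
|TU| = √((5)² + (-12)²) = √169 = 13
|UP| = √((8)² + (-15)²) = √289 = 17
Perimeter = 13 + 10 + 14 + 41 + 13 + 17 = 108.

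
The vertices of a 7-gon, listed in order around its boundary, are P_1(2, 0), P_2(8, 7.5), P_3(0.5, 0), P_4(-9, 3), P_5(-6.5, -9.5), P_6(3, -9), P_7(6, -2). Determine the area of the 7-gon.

Apply the surveyor's formula: 2A = Σ (x_i·y_{i+1} − x_{i+1}·y_i), indices taken mod 7.
Σ = (15) + (-3.75) + (1.5) + (105) + (87) + (48) + (4) = 256.75
Area = |Σ|/2 = 128.375.

128.375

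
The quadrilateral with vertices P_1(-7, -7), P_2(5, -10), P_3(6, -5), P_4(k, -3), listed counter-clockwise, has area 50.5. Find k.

Write out the shoelace sum; only the two edges meeting at P_4 involve k:
2·Area = [(6·(-3) − k·(-5)) + (k·(-7) − (-7)·(-3))] + 140
       = -2·k + 101 = 101
⇒ k = 0.

0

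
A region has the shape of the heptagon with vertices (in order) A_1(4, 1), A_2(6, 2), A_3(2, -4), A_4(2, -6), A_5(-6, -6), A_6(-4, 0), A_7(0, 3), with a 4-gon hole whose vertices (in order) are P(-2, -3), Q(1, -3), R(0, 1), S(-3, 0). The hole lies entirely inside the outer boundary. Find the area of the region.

52

Outer boundary:
Cross-terms: 2, -28, -4, -48, -24, -12, -12  ⇒  Σ = -126
Area = |Σ|/2 = 63.
Hole:
Apply the shoelace formula: 2A = Σ (x_i·y_{i+1} − x_{i+1}·y_i), indices taken mod 4.
Σ = (9) + (1) + (3) + (9) = 22
Area = |Σ|/2 = 11.
Net area = 63 − 11 = 52.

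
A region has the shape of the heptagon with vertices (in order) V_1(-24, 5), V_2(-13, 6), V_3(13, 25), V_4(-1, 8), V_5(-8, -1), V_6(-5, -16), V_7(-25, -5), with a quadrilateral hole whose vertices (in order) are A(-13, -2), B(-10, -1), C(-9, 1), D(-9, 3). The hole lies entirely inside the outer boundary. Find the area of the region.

Outer boundary:
Apply Gauss's area formula: 2A = Σ (x_i·y_{i+1} − x_{i+1}·y_i), indices taken mod 7.
Cross-terms: -79, -403, 129, 65, 123, -375, -245  ⇒  Σ = -785
Area = |Σ|/2 = 392.5.
Hole:
Cross-terms: -7, -19, -18, 57  ⇒  Σ = 13
Area = |Σ|/2 = 6.5.
Net area = 392.5 − 6.5 = 386.

386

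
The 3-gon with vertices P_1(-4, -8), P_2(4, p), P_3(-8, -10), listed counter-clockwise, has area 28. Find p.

Write out the shoelace sum; only the two edges meeting at P_2 involve p:
2·Area = [((-4)·p − 4·(-8)) + (4·(-10) − (-8)·p)] + 24
       = 4·p + 16 = 56
⇒ p = 10.

10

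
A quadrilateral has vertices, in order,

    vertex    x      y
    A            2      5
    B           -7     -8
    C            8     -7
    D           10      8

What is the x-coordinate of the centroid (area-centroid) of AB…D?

473/150

Apply the shoelace formula. First the cross-terms c_i = x_i·y_{i+1} − x_{i+1}·y_i:
  19, 113, 134, 34  ⇒  2A = 300, A = 150.
Then Σ (x_i + x_{i+1})·c_i = 2838, so x̄ = 2838 / (6·150) = 473/150.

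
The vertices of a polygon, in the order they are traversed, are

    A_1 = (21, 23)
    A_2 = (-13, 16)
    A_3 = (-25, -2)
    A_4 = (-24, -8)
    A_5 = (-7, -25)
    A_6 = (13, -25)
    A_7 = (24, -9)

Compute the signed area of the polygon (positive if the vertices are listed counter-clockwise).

1740.5

Cross-terms: 635, 426, 152, 544, 500, 483, 741  ⇒  Σ = 3481
Signed area = Σ/2 = 1740.5 (positive ⇒ counter-clockwise traversal).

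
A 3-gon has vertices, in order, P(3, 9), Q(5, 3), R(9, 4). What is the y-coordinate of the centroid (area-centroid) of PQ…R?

16/3

Apply Gauss's area formula. First the cross-terms c_i = x_i·y_{i+1} − x_{i+1}·y_i:
  -36, -7, 69  ⇒  2A = 26, A = 13.
Then Σ (y_i + y_{i+1})·c_i = 416, so ȳ = 416 / (6·13) = 16/3.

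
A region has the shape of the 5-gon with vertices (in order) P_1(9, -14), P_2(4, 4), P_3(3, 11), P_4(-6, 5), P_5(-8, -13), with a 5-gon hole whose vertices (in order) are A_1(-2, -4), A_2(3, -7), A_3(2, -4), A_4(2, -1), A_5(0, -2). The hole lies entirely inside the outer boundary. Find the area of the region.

Outer boundary:
P_1→P_2: (9)(4) − (4)(-14) = 92
P_2→P_3: (4)(11) − (3)(4) = 32
P_3→P_4: (3)(5) − (-6)(11) = 81
P_4→P_5: (-6)(-13) − (-8)(5) = 118
P_5→P_1: (-8)(-14) − (9)(-13) = 229
Σ = 552
Area = |Σ|/2 = 276.
Hole:
Apply the surveyor's formula: 2A = Σ (x_i·y_{i+1} − x_{i+1}·y_i), indices taken mod 5.
A_1→A_2: (-2)(-7) − (3)(-4) = 26
A_2→A_3: (3)(-4) − (2)(-7) = 2
A_3→A_4: (2)(-1) − (2)(-4) = 6
A_4→A_5: (2)(-2) − (0)(-1) = -4
A_5→A_1: (0)(-4) − (-2)(-2) = -4
Σ = 26
Area = |Σ|/2 = 13.
Net area = 276 − 13 = 263.

263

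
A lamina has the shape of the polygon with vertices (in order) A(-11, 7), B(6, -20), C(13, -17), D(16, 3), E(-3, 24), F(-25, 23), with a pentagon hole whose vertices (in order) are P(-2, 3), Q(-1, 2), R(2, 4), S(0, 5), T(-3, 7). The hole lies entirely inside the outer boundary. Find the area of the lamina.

Outer boundary:
A→B: (-11)(-20) − (6)(7) = 178
B→C: (6)(-17) − (13)(-20) = 158
C→D: (13)(3) − (16)(-17) = 311
D→E: (16)(24) − (-3)(3) = 393
E→F: (-3)(23) − (-25)(24) = 531
F→A: (-25)(7) − (-11)(23) = 78
Σ = 1649
Area = |Σ|/2 = 824.5.
Hole:
Apply the shoelace formula: 2A = Σ (x_i·y_{i+1} − x_{i+1}·y_i), indices taken mod 5.
P→Q: (-2)(2) − (-1)(3) = -1
Q→R: (-1)(4) − (2)(2) = -8
R→S: (2)(5) − (0)(4) = 10
S→T: (0)(7) − (-3)(5) = 15
T→P: (-3)(3) − (-2)(7) = 5
Σ = 21
Area = |Σ|/2 = 10.5.
Net area = 824.5 − 10.5 = 814.

814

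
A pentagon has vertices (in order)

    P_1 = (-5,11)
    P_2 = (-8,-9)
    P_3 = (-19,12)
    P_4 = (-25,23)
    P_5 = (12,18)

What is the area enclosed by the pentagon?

387.5

Apply Gauss's area formula: 2A = Σ (x_i·y_{i+1} − x_{i+1}·y_i), indices taken mod 5.
Σ = (133) + (-267) + (-137) + (-726) + (222) = -775
Area = |Σ|/2 = 387.5.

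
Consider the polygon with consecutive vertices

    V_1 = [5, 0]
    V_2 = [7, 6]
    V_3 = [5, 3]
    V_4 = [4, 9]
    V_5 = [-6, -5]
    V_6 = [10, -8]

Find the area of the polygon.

113

Σ = (30) + (-9) + (33) + (34) + (98) + (40) = 226
Area = |Σ|/2 = 113.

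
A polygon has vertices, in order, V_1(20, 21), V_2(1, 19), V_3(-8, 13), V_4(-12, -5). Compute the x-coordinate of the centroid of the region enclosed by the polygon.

Apply the surveyor's formula. First the cross-terms c_i = x_i·y_{i+1} − x_{i+1}·y_i:
  359, 165, 196, -152  ⇒  2A = 568, A = 284.
Then Σ (x_i + x_{i+1})·c_i = 1248, so x̄ = 1248 / (6·284) = 52/71.

52/71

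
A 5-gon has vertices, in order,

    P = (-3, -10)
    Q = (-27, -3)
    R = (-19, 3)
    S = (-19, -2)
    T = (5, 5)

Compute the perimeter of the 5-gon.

|PQ| = √((-24)² + (7)²) = √625 = 25
|QR| = √((8)² + (6)²) = √100 = 10
|RS| = √((0)² + (-5)²) = √25 = 5
|ST| = √((24)² + (7)²) = √625 = 25
|TP| = √((-8)² + (-15)²) = √289 = 17
Perimeter = 25 + 10 + 5 + 25 + 17 = 82.

82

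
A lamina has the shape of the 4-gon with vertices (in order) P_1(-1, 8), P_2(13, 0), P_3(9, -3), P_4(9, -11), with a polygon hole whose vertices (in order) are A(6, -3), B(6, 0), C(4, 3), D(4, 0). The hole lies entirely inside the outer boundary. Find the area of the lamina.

71

Outer boundary:
Apply Gauss's area formula: 2A = Σ (x_i·y_{i+1} − x_{i+1}·y_i), indices taken mod 4.
Σ = (-104) + (-39) + (-72) + (61) = -154
Area = |Σ|/2 = 77.
Hole:
Apply Gauss's area formula: 2A = Σ (x_i·y_{i+1} − x_{i+1}·y_i), indices taken mod 4.
Σ = (18) + (18) + (-12) + (-12) = 12
Area = |Σ|/2 = 6.
Net area = 77 − 6 = 71.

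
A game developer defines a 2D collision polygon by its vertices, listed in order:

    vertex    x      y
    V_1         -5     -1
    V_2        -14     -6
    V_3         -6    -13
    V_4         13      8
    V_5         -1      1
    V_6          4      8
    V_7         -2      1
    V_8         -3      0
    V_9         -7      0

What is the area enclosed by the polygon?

161

Apply Gauss's area formula: 2A = Σ (x_i·y_{i+1} − x_{i+1}·y_i), indices taken mod 9.
Σ = (16) + (146) + (121) + (21) + (-12) + (20) + (3) + (0) + (7) = 322
Area = |Σ|/2 = 161.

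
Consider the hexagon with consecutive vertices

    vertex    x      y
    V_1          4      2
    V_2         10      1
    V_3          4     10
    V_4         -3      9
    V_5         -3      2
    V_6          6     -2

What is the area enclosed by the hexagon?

90.5

Σ = (-16) + (96) + (66) + (21) + (-6) + (20) = 181
Area = |Σ|/2 = 90.5.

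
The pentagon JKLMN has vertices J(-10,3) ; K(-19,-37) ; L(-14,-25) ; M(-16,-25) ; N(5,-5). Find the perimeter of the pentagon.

|JK| = √((-9)² + (-40)²) = √1681 = 41
|KL| = √((5)² + (12)²) = √169 = 13
|LM| = √((-2)² + (0)²) = √4 = 2
|MN| = √((21)² + (20)²) = √841 = 29
|NJ| = √((-15)² + (8)²) = √289 = 17
Perimeter = 41 + 13 + 2 + 29 + 17 = 102.

102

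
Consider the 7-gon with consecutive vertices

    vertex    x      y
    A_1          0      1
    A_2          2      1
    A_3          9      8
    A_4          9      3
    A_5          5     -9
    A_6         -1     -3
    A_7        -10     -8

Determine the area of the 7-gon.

Apply Gauss's area formula: 2A = Σ (x_i·y_{i+1} − x_{i+1}·y_i), indices taken mod 7.
Cross-terms: -2, 7, -45, -96, -24, -22, -10  ⇒  Σ = -192
Area = |Σ|/2 = 96.

96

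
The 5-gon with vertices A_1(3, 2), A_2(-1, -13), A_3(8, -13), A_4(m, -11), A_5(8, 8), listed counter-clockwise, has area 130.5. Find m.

Write out the shoelace sum; only the two edges meeting at A_4 involve m:
2·Area = [(8·(-11) − m·(-13)) + (m·8 − 8·(-11))] + 72
       = 21·m + 72 = 261
⇒ m = 9.

9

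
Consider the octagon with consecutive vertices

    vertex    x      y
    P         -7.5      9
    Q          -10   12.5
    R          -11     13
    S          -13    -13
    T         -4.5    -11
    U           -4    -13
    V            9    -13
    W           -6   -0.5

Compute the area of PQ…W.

221.75

P→Q: (-7.5)(12.5) − (-10)(9) = -3.75
Q→R: (-10)(13) − (-11)(12.5) = 7.5
R→S: (-11)(-13) − (-13)(13) = 312
S→T: (-13)(-11) − (-4.5)(-13) = 84.5
T→U: (-4.5)(-13) − (-4)(-11) = 14.5
U→V: (-4)(-13) − (9)(-13) = 169
V→W: (9)(-0.5) − (-6)(-13) = -82.5
W→P: (-6)(9) − (-7.5)(-0.5) = -57.75
Σ = 443.5
Area = |Σ|/2 = 221.75.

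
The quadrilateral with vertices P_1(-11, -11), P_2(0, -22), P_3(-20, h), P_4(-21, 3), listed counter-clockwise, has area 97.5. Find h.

9

The doubled signed area Σ (x_i y_{i+1} − x_{i+1} y_i) is linear in h.
With h=0 it equals 6; the coefficient of h is 21 (from the two edges through P_3).
So 21·h + 6 = 2·97.5 = 195 ⇒ h = 9.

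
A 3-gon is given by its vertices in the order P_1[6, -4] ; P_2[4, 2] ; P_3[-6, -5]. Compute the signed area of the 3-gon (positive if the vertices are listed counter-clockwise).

37

Σ = (28) + (-8) + (54) = 74
Signed area = Σ/2 = 37 (positive ⇒ counter-clockwise traversal).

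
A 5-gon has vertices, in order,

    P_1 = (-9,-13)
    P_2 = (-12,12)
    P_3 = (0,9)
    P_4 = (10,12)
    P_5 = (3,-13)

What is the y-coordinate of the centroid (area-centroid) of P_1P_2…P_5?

Apply the surveyor's formula. First the cross-terms c_i = x_i·y_{i+1} − x_{i+1}·y_i:
  -264, -108, -90, -166, -156  ⇒  2A = -784, A = -392.
Then Σ (y_i + y_{i+1})·c_i = 328, so ȳ = 328 / (6·(-392)) = -41/294.

-41/294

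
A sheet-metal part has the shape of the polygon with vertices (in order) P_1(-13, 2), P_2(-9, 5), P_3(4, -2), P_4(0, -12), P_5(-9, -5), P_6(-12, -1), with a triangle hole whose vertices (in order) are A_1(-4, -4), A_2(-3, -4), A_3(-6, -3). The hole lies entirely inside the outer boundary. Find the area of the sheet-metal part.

146

Outer boundary:
Apply the shoelace (surveyor's) formula: 2A = Σ (x_i·y_{i+1} − x_{i+1}·y_i), indices taken mod 6.
Σ = (-47) + (-2) + (-48) + (-108) + (-51) + (-37) = -293
Area = |Σ|/2 = 146.5.
Hole:
Apply Gauss's area formula: 2A = Σ (x_i·y_{i+1} − x_{i+1}·y_i), indices taken mod 3.
Σ = (4) + (-15) + (12) = 1
Area = |Σ|/2 = 0.5.
Net area = 146.5 − 0.5 = 146.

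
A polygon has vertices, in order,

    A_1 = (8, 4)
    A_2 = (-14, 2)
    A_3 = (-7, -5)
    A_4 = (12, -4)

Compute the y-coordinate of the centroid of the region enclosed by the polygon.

Apply Gauss's area formula. First the cross-terms c_i = x_i·y_{i+1} − x_{i+1}·y_i:
  72, 84, 88, 80  ⇒  2A = 324, A = 162.
Then Σ (y_i + y_{i+1})·c_i = -612, so ȳ = -612 / (6·162) = -17/27.

-17/27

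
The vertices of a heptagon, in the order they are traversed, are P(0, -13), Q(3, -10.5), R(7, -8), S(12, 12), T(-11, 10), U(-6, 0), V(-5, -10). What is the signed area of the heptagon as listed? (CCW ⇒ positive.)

P→Q: (0)(-10.5) − (3)(-13) = 39
Q→R: (3)(-8) − (7)(-10.5) = 49.5
R→S: (7)(12) − (12)(-8) = 180
S→T: (12)(10) − (-11)(12) = 252
T→U: (-11)(0) − (-6)(10) = 60
U→V: (-6)(-10) − (-5)(0) = 60
V→P: (-5)(-13) − (0)(-10) = 65
Σ = 705.5
Signed area = Σ/2 = 352.75 (positive ⇒ counter-clockwise traversal).

352.75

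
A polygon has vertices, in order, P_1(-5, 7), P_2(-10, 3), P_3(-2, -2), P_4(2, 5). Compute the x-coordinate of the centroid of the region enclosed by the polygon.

Apply the shoelace formula. First the cross-terms c_i = x_i·y_{i+1} − x_{i+1}·y_i:
  55, 26, -6, 39  ⇒  2A = 114, A = 57.
Then Σ (x_i + x_{i+1})·c_i = -1254, so x̄ = -1254 / (6·57) = -11/3.

-11/3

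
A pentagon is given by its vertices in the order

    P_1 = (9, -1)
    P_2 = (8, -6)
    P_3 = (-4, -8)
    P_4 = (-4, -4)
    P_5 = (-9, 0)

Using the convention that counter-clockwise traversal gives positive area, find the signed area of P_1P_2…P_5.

-88.5

Apply the shoelace (surveyor's) formula: 2A = Σ (x_i·y_{i+1} − x_{i+1}·y_i), indices taken mod 5.
Σ = (-46) + (-88) + (-16) + (-36) + (9) = -177
Signed area = Σ/2 = -88.5 (negative ⇒ clockwise traversal).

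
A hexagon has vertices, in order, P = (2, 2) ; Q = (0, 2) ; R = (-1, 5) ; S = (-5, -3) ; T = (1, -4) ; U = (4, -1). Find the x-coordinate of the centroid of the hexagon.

-119/246

Apply the shoelace (surveyor's) formula. First the cross-terms c_i = x_i·y_{i+1} − x_{i+1}·y_i:
  4, 2, 28, 23, 15, 10  ⇒  2A = 82, A = 41.
Then Σ (x_i + x_{i+1})·c_i = -119, so x̄ = -119 / (6·41) = -119/246.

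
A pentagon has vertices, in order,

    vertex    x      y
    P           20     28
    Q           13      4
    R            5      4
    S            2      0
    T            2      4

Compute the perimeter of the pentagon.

72

|PQ| = √((-7)² + (-24)²) = √625 = 25
|QR| = √((-8)² + (0)²) = √64 = 8
|RS| = √((-3)² + (-4)²) = √25 = 5
|ST| = √((0)² + (4)²) = √16 = 4
|TP| = √((18)² + (24)²) = √900 = 30
Perimeter = 25 + 8 + 5 + 4 + 30 = 72.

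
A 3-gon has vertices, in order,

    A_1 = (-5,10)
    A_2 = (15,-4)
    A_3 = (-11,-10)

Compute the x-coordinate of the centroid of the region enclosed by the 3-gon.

Apply the shoelace formula. First the cross-terms c_i = x_i·y_{i+1} − x_{i+1}·y_i:
  -130, -194, -160  ⇒  2A = -484, A = -242.
Then Σ (x_i + x_{i+1})·c_i = 484, so x̄ = 484 / (6·(-242)) = -1/3.

-1/3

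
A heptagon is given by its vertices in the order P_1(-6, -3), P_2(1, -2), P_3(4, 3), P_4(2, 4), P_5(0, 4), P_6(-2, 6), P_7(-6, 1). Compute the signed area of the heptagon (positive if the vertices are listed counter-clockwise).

55

Apply the shoelace formula: 2A = Σ (x_i·y_{i+1} − x_{i+1}·y_i), indices taken mod 7.
Cross-terms: 15, 11, 10, 8, 8, 34, 24  ⇒  Σ = 110
Signed area = Σ/2 = 55 (positive ⇒ counter-clockwise traversal).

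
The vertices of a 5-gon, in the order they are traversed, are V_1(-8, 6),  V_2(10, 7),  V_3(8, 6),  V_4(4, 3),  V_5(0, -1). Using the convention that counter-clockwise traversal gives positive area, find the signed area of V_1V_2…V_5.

-62

Apply the surveyor's formula: 2A = Σ (x_i·y_{i+1} − x_{i+1}·y_i), indices taken mod 5.
Cross-terms: -116, 4, 0, -4, -8  ⇒  Σ = -124
Signed area = Σ/2 = -62 (negative ⇒ clockwise traversal).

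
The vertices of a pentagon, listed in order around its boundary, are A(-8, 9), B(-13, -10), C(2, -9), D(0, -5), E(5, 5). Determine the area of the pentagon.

217

Apply Gauss's area formula: 2A = Σ (x_i·y_{i+1} − x_{i+1}·y_i), indices taken mod 5.
Σ = (197) + (137) + (-10) + (25) + (85) = 434
Area = |Σ|/2 = 217.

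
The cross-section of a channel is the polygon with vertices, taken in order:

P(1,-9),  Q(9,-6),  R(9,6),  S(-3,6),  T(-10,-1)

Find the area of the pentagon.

Apply the surveyor's formula: 2A = Σ (x_i·y_{i+1} − x_{i+1}·y_i), indices taken mod 5.
P→Q: (1)(-6) − (9)(-9) = 75
Q→R: (9)(6) − (9)(-6) = 108
R→S: (9)(6) − (-3)(6) = 72
S→T: (-3)(-1) − (-10)(6) = 63
T→P: (-10)(-9) − (1)(-1) = 91
Σ = 409
Area = |Σ|/2 = 204.5.

204.5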